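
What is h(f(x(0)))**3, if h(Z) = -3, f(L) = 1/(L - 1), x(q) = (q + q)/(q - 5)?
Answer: -27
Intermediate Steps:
x(q) = 2*q/(-5 + q) (x(q) = (2*q)/(-5 + q) = 2*q/(-5 + q))
f(L) = 1/(-1 + L)
h(f(x(0)))**3 = (-3)**3 = -27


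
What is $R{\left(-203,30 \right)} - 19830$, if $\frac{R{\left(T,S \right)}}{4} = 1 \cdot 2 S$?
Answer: $-19590$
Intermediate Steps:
$R{\left(T,S \right)} = 8 S$ ($R{\left(T,S \right)} = 4 \cdot 1 \cdot 2 S = 4 \cdot 2 S = 8 S$)
$R{\left(-203,30 \right)} - 19830 = 8 \cdot 30 - 19830 = 240 - 19830 = -19590$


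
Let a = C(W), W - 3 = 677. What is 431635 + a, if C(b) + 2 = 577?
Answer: 432210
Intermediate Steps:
W = 680 (W = 3 + 677 = 680)
C(b) = 575 (C(b) = -2 + 577 = 575)
a = 575
431635 + a = 431635 + 575 = 432210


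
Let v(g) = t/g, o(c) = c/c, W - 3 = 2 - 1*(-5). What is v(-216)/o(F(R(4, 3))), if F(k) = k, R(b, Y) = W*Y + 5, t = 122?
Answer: -61/108 ≈ -0.56481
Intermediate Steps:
W = 10 (W = 3 + (2 - 1*(-5)) = 3 + (2 + 5) = 3 + 7 = 10)
R(b, Y) = 5 + 10*Y (R(b, Y) = 10*Y + 5 = 5 + 10*Y)
o(c) = 1
v(g) = 122/g
v(-216)/o(F(R(4, 3))) = (122/(-216))/1 = (122*(-1/216))*1 = -61/108*1 = -61/108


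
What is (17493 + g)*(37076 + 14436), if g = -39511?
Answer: -1134191216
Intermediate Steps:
(17493 + g)*(37076 + 14436) = (17493 - 39511)*(37076 + 14436) = -22018*51512 = -1134191216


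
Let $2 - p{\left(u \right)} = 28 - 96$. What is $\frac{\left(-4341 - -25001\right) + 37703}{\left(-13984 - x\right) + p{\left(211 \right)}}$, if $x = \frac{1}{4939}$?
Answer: $- \frac{288254857}{68721247} \approx -4.1945$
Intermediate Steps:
$p{\left(u \right)} = 70$ ($p{\left(u \right)} = 2 - \left(28 - 96\right) = 2 - -68 = 2 + 68 = 70$)
$x = \frac{1}{4939} \approx 0.00020247$
$\frac{\left(-4341 - -25001\right) + 37703}{\left(-13984 - x\right) + p{\left(211 \right)}} = \frac{\left(-4341 - -25001\right) + 37703}{\left(-13984 - \frac{1}{4939}\right) + 70} = \frac{\left(-4341 + 25001\right) + 37703}{\left(-13984 - \frac{1}{4939}\right) + 70} = \frac{20660 + 37703}{- \frac{69066977}{4939} + 70} = \frac{58363}{- \frac{68721247}{4939}} = 58363 \left(- \frac{4939}{68721247}\right) = - \frac{288254857}{68721247}$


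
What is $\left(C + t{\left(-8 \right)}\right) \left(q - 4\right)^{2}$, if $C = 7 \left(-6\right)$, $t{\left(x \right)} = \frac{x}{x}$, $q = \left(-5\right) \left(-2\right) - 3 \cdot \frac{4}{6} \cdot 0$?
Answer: $-656$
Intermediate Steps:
$q = 0$ ($q = 10 - 3 \cdot 4 \cdot \frac{1}{6} \cdot 0 = 10 \left(-3\right) \frac{2}{3} \cdot 0 = 10 \left(\left(-2\right) 0\right) = 10 \cdot 0 = 0$)
$t{\left(x \right)} = 1$
$C = -42$
$\left(C + t{\left(-8 \right)}\right) \left(q - 4\right)^{2} = \left(-42 + 1\right) \left(0 - 4\right)^{2} = - 41 \left(-4\right)^{2} = \left(-41\right) 16 = -656$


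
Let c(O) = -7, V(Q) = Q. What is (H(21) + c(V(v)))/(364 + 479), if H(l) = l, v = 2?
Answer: 14/843 ≈ 0.016607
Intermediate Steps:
(H(21) + c(V(v)))/(364 + 479) = (21 - 7)/(364 + 479) = 14/843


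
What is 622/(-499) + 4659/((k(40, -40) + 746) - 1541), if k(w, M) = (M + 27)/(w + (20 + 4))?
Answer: -180445270/25395607 ≈ -7.1054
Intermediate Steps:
k(w, M) = (27 + M)/(24 + w) (k(w, M) = (27 + M)/(w + 24) = (27 + M)/(24 + w))
622/(-499) + 4659/((k(40, -40) + 746) - 1541) = 622/(-499) + 4659/(((27 - 40)/(24 + 40) + 746) - 1541) = 622*(-1/499) + 4659/((-13/64 + 746) - 1541) = -622/499 + 4659/(((1/64)*(-13) + 746) - 1541) = -622/499 + 4659/((-13/64 + 746) - 1541) = -622/499 + 4659/(47731/64 - 1541) = -622/499 + 4659/(-50893/64) = -622/499 + 4659*(-64/50893) = -622/499 - 298176/50893 = -180445270/25395607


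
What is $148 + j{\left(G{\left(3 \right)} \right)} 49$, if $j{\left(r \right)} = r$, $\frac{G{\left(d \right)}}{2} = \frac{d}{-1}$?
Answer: $-146$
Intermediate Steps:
$G{\left(d \right)} = - 2 d$ ($G{\left(d \right)} = 2 \frac{d}{-1} = 2 d \left(-1\right) = 2 \left(- d\right) = - 2 d$)
$148 + j{\left(G{\left(3 \right)} \right)} 49 = 148 + \left(-2\right) 3 \cdot 49 = 148 - 294 = -146$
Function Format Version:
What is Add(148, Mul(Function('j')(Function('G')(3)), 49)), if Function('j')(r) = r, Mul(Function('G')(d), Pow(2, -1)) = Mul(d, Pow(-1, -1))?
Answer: -146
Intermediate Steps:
Function('G')(d) = Mul(-2, d) (Function('G')(d) = Mul(2, Mul(d, Pow(-1, -1))) = Mul(2, Mul(d, -1)) = Mul(2, Mul(-1, d)) = Mul(-2, d))
Add(148, Mul(Function('j')(Function('G')(3)), 49)) = Add(148, Mul(Mul(-2, 3), 49)) = Add(148, Mul(-6, 49)) = Add(148, -294) = -146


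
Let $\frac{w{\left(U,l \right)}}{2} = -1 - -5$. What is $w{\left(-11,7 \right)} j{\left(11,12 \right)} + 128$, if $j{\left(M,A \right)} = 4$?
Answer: $160$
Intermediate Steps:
$w{\left(U,l \right)} = 8$ ($w{\left(U,l \right)} = 2 \left(-1 - -5\right) = 2 \left(-1 + 5\right) = 2 \cdot 4 = 8$)
$w{\left(-11,7 \right)} j{\left(11,12 \right)} + 128 = 8 \cdot 4 + 128 = 32 + 128 = 160$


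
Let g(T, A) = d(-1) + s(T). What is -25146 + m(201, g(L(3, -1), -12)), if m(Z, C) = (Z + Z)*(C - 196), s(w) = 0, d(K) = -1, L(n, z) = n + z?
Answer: -104340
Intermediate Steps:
g(T, A) = -1 (g(T, A) = -1 + 0 = -1)
m(Z, C) = 2*Z*(-196 + C) (m(Z, C) = (2*Z)*(-196 + C) = 2*Z*(-196 + C))
-25146 + m(201, g(L(3, -1), -12)) = -25146 + 2*201*(-196 - 1) = -25146 + 2*201*(-197) = -25146 - 79194 = -104340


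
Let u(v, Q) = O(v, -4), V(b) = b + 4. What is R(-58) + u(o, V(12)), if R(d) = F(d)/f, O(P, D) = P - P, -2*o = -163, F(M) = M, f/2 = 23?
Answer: -29/23 ≈ -1.2609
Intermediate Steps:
f = 46 (f = 2*23 = 46)
o = 163/2 (o = -½*(-163) = 163/2 ≈ 81.500)
V(b) = 4 + b
O(P, D) = 0
R(d) = d/46
u(v, Q) = 0
R(-58) + u(o, V(12)) = (1/46)*(-58) + 0 = -29/23 + 0 = -29/23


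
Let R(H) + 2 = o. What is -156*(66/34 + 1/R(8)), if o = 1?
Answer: -2496/17 ≈ -146.82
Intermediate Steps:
R(H) = -1 (R(H) = -2 + 1 = -1)
-156*(66/34 + 1/R(8)) = -156*(66/34 + 1/(-1)) = -156*(66*(1/34) - 1) = -156*(33/17 - 1) = -156*16/17 = -2496/17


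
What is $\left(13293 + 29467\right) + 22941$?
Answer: $65701$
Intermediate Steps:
$\left(13293 + 29467\right) + 22941 = 42760 + 22941 = 65701$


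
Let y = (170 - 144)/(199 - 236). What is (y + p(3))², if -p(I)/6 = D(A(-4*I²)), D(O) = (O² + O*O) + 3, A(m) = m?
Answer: 331909645456/1369 ≈ 2.4245e+8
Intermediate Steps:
D(O) = 3 + 2*O² (D(O) = (O² + O²) + 3 = 2*O² + 3 = 3 + 2*O²)
p(I) = -18 - 192*I⁴ (p(I) = -6*(3 + 2*(-4*I²)²) = -6*(3 + 2*(16*I⁴)) = -6*(3 + 32*I⁴) = -18 - 192*I⁴)
y = -26/37 (y = 26/(-37) = 26*(-1/37) = -26/37 ≈ -0.70270)
(y + p(3))² = (-26/37 + (-18 - 192*3⁴))² = (-26/37 + (-18 - 192*81))² = (-26/37 + (-18 - 15552))² = (-26/37 - 15570)² = (-576116/37)² = 331909645456/1369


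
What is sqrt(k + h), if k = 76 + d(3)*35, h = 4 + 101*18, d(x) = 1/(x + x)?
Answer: sqrt(68538)/6 ≈ 43.633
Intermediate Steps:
d(x) = 1/(2*x)
h = 1822 (h = 4 + 1818 = 1822)
k = 491/6 (k = 76 + ((1/2)/3)*35 = 76 + ((1/2)*(1/3))*35 = 76 + (1/6)*35 = 76 + 35/6 = 491/6 ≈ 81.833)
sqrt(k + h) = sqrt(491/6 + 1822) = sqrt(11423/6) = sqrt(68538)/6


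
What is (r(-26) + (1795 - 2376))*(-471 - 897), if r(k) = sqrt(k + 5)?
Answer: 794808 - 1368*I*sqrt(21) ≈ 7.9481e+5 - 6269.0*I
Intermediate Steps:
r(k) = sqrt(5 + k)
(r(-26) + (1795 - 2376))*(-471 - 897) = (sqrt(5 - 26) + (1795 - 2376))*(-471 - 897) = (sqrt(-21) - 581)*(-1368) = (I*sqrt(21) - 581)*(-1368) = (-581 + I*sqrt(21))*(-1368) = 794808 - 1368*I*sqrt(21)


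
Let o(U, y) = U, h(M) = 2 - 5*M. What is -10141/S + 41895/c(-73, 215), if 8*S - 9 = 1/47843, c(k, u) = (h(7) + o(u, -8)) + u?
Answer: -380719764157/42735859 ≈ -8908.7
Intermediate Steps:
c(k, u) = -33 + 2*u (c(k, u) = ((2 - 5*7) + u) + u = ((2 - 35) + u) + u = (-33 + u) + u = -33 + 2*u)
S = 107647/95686 (S = 9/8 + (⅛)/47843 = 9/8 + (⅛)*(1/47843) = 9/8 + 1/382744 = 107647/95686 ≈ 1.1250)
-10141/S + 41895/c(-73, 215) = -10141/107647/95686 + 41895/(-33 + 2*215) = -10141*95686/107647 + 41895/(-33 + 430) = -970351726/107647 + 41895/397 = -380719764157/42735859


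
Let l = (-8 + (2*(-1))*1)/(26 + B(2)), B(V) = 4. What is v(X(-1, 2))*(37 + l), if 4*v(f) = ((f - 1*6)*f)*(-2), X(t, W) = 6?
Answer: 0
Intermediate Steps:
l = -⅓ (l = (-8 + (2*(-1))*1)/(26 + 4) = (-8 - 2*1)/30 = (-8 - 2)*(1/30) = -10*1/30 = -⅓ ≈ -0.33333)
v(f) = -f*(-6 + f)/2 (v(f) = (((f - 1*6)*f)*(-2))/4 = (((f - 6)*f)*(-2))/4 = (((-6 + f)*f)*(-2))/4 = ((f*(-6 + f))*(-2))/4 = (-2*f*(-6 + f))/4 = -f*(-6 + f)/2)
v(X(-1, 2))*(37 + l) = ((½)*6*(6 - 1*6))*(37 - ⅓) = ((½)*6*(6 - 6))*(110/3) = ((½)*6*0)*(110/3) = 0*(110/3) = 0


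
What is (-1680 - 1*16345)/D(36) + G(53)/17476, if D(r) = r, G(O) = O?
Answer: -19687687/39321 ≈ -500.69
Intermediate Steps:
(-1680 - 1*16345)/D(36) + G(53)/17476 = (-1680 - 1*16345)/36 + 53/17476 = (-1680 - 16345)*(1/36) + 53*(1/17476) = -18025*1/36 + 53/17476 = -18025/36 + 53/17476 = -19687687/39321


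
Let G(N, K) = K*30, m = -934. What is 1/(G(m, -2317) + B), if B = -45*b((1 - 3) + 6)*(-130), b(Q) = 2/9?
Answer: -1/68210 ≈ -1.4661e-5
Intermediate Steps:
b(Q) = 2/9 (b(Q) = 2*(⅑) = 2/9)
B = 1300 (B = -45*2/9*(-130) = -10*(-130) = 1300)
G(N, K) = 30*K
1/(G(m, -2317) + B) = 1/(30*(-2317) + 1300) = 1/(-69510 + 1300) = 1/(-68210) = -1/68210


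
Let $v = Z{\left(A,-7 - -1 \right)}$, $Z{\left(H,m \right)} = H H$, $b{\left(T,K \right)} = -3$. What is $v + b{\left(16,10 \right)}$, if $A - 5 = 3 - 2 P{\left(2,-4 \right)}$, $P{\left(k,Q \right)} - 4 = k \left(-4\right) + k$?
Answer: $141$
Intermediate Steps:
$P{\left(k,Q \right)} = 4 - 3 k$ ($P{\left(k,Q \right)} = 4 + \left(k \left(-4\right) + k\right) = 4 + \left(- 4 k + k\right) = 4 - 3 k$)
$A = 12$ ($A = 5 - \left(-3 + 2 \left(4 - 6\right)\right) = 5 + \left(3 - -4\right) = 5 + \left(3 + 4\right) = 5 + 7 = 12$)
$Z{\left(H,m \right)} = H^{2}$
$v = 144$ ($v = 12^{2} = 144$)
$v + b{\left(16,10 \right)} = 144 - 3 = 141$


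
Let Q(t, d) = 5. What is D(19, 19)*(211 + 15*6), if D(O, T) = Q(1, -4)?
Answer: 1505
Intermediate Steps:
D(O, T) = 5
D(19, 19)*(211 + 15*6) = 5*(211 + 15*6) = 5*(211 + 90) = 5*301 = 1505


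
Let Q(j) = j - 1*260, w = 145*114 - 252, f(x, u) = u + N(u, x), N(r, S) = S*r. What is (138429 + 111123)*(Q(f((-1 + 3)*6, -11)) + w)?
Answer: 3961638000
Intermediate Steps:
f(x, u) = u + u*x (f(x, u) = u + x*u = u + u*x)
w = 16278 (w = 16530 - 252 = 16278)
Q(j) = -260 + j (Q(j) = j - 260 = -260 + j)
(138429 + 111123)*(Q(f((-1 + 3)*6, -11)) + w) = (138429 + 111123)*((-260 - 11*(1 + (-1 + 3)*6)) + 16278) = 249552*((-260 - 11*(1 + 2*6)) + 16278) = 249552*((-260 - 11*(1 + 12)) + 16278) = 249552*((-260 - 11*13) + 16278) = 249552*((-260 - 143) + 16278) = 249552*(-403 + 16278) = 249552*15875 = 3961638000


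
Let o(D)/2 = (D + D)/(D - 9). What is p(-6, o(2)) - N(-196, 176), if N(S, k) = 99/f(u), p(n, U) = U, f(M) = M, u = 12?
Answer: -263/28 ≈ -9.3929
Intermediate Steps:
o(D) = 4*D/(-9 + D) (o(D) = 2*((D + D)/(D - 9)) = 2*((2*D)/(-9 + D)) = 2*(2*D/(-9 + D)) = 4*D/(-9 + D))
N(S, k) = 33/4 (N(S, k) = 99/12 = 99*(1/12) = 33/4)
p(-6, o(2)) - N(-196, 176) = 4*2/(-9 + 2) - 1*33/4 = 4*2/(-7) - 33/4 = 4*2*(-⅐) - 33/4 = -8/7 - 33/4 = -263/28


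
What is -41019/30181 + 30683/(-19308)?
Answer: -1718038475/582734748 ≈ -2.9482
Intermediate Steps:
-41019/30181 + 30683/(-19308) = -41019*1/30181 + 30683*(-1/19308) = -41019/30181 - 30683/19308 = -1718038475/582734748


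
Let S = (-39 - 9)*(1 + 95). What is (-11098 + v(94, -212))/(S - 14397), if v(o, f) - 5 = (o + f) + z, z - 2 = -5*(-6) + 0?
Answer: 1597/2715 ≈ 0.58821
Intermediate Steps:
S = -4608 (S = -48*96 = -4608)
z = 32 (z = 2 + (-5*(-6) + 0) = 2 + (30 + 0) = 2 + 30 = 32)
v(o, f) = 37 + f + o (v(o, f) = 5 + ((o + f) + 32) = 5 + ((f + o) + 32) = 5 + (32 + f + o) = 37 + f + o)
(-11098 + v(94, -212))/(S - 14397) = (-11098 + (37 - 212 + 94))/(-4608 - 14397) = (-11098 - 81)/(-19005) = -11179*(-1/19005) = 1597/2715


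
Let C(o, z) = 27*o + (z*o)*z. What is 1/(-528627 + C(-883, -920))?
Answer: -1/747923668 ≈ -1.3370e-9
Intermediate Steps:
C(o, z) = 27*o + o*z² (C(o, z) = 27*o + (o*z)*z = 27*o + o*z²)
1/(-528627 + C(-883, -920)) = 1/(-528627 - 883*(27 + (-920)²)) = 1/(-528627 - 883*(27 + 846400)) = 1/(-528627 - 883*846427) = 1/(-528627 - 747395041) = 1/(-747923668) = -1/747923668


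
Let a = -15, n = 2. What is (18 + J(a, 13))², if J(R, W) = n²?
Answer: 484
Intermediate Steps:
J(R, W) = 4 (J(R, W) = 2² = 4)
(18 + J(a, 13))² = (18 + 4)² = 22² = 484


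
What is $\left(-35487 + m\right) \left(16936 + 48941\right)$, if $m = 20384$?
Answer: $-994940331$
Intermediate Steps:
$\left(-35487 + m\right) \left(16936 + 48941\right) = \left(-35487 + 20384\right) \left(16936 + 48941\right) = \left(-15103\right) 65877 = -994940331$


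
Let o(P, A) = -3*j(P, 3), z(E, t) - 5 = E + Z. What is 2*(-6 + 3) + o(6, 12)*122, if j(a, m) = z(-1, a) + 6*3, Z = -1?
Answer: -7692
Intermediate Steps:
z(E, t) = 4 + E (z(E, t) = 5 + (E - 1) = 5 + (-1 + E) = 4 + E)
j(a, m) = 21 (j(a, m) = (4 - 1) + 6*3 = 3 + 18 = 21)
o(P, A) = -63 (o(P, A) = -3*21 = -63)
2*(-6 + 3) + o(6, 12)*122 = 2*(-6 + 3) - 63*122 = 2*(-3) - 7686 = -6 - 7686 = -7692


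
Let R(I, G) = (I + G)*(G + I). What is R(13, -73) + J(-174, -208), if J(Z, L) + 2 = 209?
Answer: 3807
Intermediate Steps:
J(Z, L) = 207 (J(Z, L) = -2 + 209 = 207)
R(I, G) = (G + I)**2 (R(I, G) = (G + I)*(G + I) = (G + I)**2)
R(13, -73) + J(-174, -208) = (-73 + 13)**2 + 207 = (-60)**2 + 207 = 3600 + 207 = 3807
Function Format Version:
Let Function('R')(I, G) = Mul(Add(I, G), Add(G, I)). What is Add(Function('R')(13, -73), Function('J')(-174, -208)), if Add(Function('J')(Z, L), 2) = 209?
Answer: 3807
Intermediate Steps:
Function('J')(Z, L) = 207 (Function('J')(Z, L) = Add(-2, 209) = 207)
Function('R')(I, G) = Pow(Add(G, I), 2) (Function('R')(I, G) = Mul(Add(G, I), Add(G, I)) = Pow(Add(G, I), 2))
Add(Function('R')(13, -73), Function('J')(-174, -208)) = Add(Pow(Add(-73, 13), 2), 207) = Add(Pow(-60, 2), 207) = Add(3600, 207) = 3807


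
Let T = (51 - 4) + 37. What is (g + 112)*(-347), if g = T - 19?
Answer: -61419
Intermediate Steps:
T = 84 (T = 47 + 37 = 84)
g = 65 (g = 84 - 19 = 65)
(g + 112)*(-347) = (65 + 112)*(-347) = 177*(-347) = -61419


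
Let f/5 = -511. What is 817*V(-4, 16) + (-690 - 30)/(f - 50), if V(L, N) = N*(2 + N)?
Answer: 122589360/521 ≈ 2.3530e+5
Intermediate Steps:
f = -2555 (f = 5*(-511) = -2555)
817*V(-4, 16) + (-690 - 30)/(f - 50) = 817*(16*(2 + 16)) + (-690 - 30)/(-2555 - 50) = 817*(16*18) - 720/(-2605) = 817*288 - 720*(-1/2605) = 235296 + 144/521 = 122589360/521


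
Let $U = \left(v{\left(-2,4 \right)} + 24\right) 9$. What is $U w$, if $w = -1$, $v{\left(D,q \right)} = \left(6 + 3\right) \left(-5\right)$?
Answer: $189$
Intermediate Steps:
$v{\left(D,q \right)} = -45$ ($v{\left(D,q \right)} = 9 \left(-5\right) = -45$)
$U = -189$ ($U = \left(-45 + 24\right) 9 = \left(-21\right) 9 = -189$)
$U w = \left(-189\right) \left(-1\right) = 189$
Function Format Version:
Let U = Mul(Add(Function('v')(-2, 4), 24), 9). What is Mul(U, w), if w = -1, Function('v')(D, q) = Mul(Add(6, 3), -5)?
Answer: 189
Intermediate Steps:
Function('v')(D, q) = -45 (Function('v')(D, q) = Mul(9, -5) = -45)
U = -189 (U = Mul(Add(-45, 24), 9) = Mul(-21, 9) = -189)
Mul(U, w) = Mul(-189, -1) = 189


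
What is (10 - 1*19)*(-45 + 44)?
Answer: 9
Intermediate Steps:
(10 - 1*19)*(-45 + 44) = (10 - 19)*(-1) = -9*(-1) = 9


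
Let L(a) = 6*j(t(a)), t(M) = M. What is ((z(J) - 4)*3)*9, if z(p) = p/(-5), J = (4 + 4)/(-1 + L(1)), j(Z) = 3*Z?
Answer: -9396/85 ≈ -110.54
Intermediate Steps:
L(a) = 18*a (L(a) = 6*(3*a) = 18*a)
J = 8/17 (J = (4 + 4)/(-1 + 18*1) = 8/(-1 + 18) = 8/17 ≈ 0.47059)
z(p) = -p/5 (z(p) = p*(-1/5) = -p/5)
((z(J) - 4)*3)*9 = ((-1/5*8/17 - 4)*3)*9 = ((-8/85 - 4)*3)*9 = -348/85*3*9 = -1044/85*9 = -9396/85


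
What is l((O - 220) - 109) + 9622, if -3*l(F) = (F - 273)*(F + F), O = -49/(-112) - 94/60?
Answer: -10637425681/86400 ≈ -1.2312e+5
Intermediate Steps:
O = -271/240 (O = -49*(-1/112) - 94*1/60 = 7/16 - 47/30 = -271/240 ≈ -1.1292)
l(F) = -2*F*(-273 + F)/3 (l(F) = -(F - 273)*(F + F)/3 = -(-273 + F)*2*F/3 = -2*F*(-273 + F)/3)
l((O - 220) - 109) + 9622 = 2*((-271/240 - 220) - 109)*(273 - ((-271/240 - 220) - 109))/3 + 9622 = 2*(-53071/240 - 109)*(273 - (-53071/240 - 109))/3 + 9622 = (2/3)*(-79231/240)*(273 - 1*(-79231/240)) + 9622 = (2/3)*(-79231/240)*(273 + 79231/240) + 9622 = (2/3)*(-79231/240)*(144751/240) + 9622 = -11468766481/86400 + 9622 = -10637425681/86400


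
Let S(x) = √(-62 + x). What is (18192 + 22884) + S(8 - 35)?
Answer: 41076 + I*√89 ≈ 41076.0 + 9.434*I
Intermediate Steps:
(18192 + 22884) + S(8 - 35) = (18192 + 22884) + √(-62 + (8 - 35)) = 41076 + √(-62 - 27) = 41076 + √(-89) = 41076 + I*√89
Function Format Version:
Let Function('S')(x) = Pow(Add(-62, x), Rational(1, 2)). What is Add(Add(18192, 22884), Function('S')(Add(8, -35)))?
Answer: Add(41076, Mul(I, Pow(89, Rational(1, 2)))) ≈ Add(41076., Mul(9.4340, I))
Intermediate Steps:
Add(Add(18192, 22884), Function('S')(Add(8, -35))) = Add(Add(18192, 22884), Pow(Add(-62, Add(8, -35)), Rational(1, 2))) = Add(41076, Pow(Add(-62, -27), Rational(1, 2))) = Add(41076, Pow(-89, Rational(1, 2))) = Add(41076, Mul(I, Pow(89, Rational(1, 2))))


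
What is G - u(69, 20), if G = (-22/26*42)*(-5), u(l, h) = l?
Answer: 1413/13 ≈ 108.69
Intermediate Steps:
G = 2310/13 (G = (-22*1/26*42)*(-5) = -11/13*42*(-5) = -462/13*(-5) = 2310/13 ≈ 177.69)
G - u(69, 20) = 2310/13 - 1*69 = 2310/13 - 69 = 1413/13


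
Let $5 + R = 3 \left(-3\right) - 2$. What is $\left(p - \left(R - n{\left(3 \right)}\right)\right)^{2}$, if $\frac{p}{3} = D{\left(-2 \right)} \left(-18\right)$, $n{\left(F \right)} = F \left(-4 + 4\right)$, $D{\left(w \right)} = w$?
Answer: $15376$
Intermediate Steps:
$R = -16$ ($R = -5 + \left(3 \left(-3\right) - 2\right) = -5 - 11 = -16$)
$n{\left(F \right)} = 0$ ($n{\left(F \right)} = F 0 = 0$)
$p = 108$ ($p = 3 \left(\left(-2\right) \left(-18\right)\right) = 3 \cdot 36 = 108$)
$\left(p - \left(R - n{\left(3 \right)}\right)\right)^{2} = \left(108 + \left(0 - -16\right)\right)^{2} = \left(108 + \left(0 + 16\right)\right)^{2} = \left(108 + 16\right)^{2} = 124^{2} = 15376$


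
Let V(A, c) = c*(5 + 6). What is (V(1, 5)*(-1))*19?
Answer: -1045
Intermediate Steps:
V(A, c) = 11*c (V(A, c) = c*11 = 11*c)
(V(1, 5)*(-1))*19 = ((11*5)*(-1))*19 = (55*(-1))*19 = -55*19 = -1045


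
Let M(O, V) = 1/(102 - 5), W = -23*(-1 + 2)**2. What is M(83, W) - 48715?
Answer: -4725354/97 ≈ -48715.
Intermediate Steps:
W = -23 (W = -23*1**2 = -23*1 = -23)
M(O, V) = 1/97
M(83, W) - 48715 = 1/97 - 48715 = -4725354/97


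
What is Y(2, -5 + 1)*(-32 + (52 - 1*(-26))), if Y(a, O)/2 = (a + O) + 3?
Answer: 92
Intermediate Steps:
Y(a, O) = 6 + 2*O + 2*a (Y(a, O) = 2*((a + O) + 3) = 2*((O + a) + 3) = 2*(3 + O + a) = 6 + 2*O + 2*a)
Y(2, -5 + 1)*(-32 + (52 - 1*(-26))) = (6 + 2*(-5 + 1) + 2*2)*(-32 + (52 - 1*(-26))) = (6 + 2*(-4) + 4)*(-32 + (52 + 26)) = (6 - 8 + 4)*(-32 + 78) = 2*46 = 92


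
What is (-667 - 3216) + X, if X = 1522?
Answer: -2361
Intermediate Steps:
(-667 - 3216) + X = (-667 - 3216) + 1522 = -3883 + 1522 = -2361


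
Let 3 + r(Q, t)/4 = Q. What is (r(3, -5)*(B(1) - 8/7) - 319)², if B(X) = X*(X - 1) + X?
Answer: 101761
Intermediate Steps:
r(Q, t) = -12 + 4*Q
B(X) = X + X*(-1 + X) (B(X) = X*(-1 + X) + X = X + X*(-1 + X))
(r(3, -5)*(B(1) - 8/7) - 319)² = ((-12 + 4*3)*(1² - 8/7) - 319)² = ((-12 + 12)*(1 - 8*⅐) - 319)² = (0*(1 - 8/7) - 319)² = (0*(-⅐) - 319)² = (0 - 319)² = (-319)² = 101761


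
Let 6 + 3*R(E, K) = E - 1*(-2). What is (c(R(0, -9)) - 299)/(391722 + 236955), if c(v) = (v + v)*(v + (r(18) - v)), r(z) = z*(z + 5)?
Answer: -1403/628677 ≈ -0.0022317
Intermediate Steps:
r(z) = z*(5 + z)
R(E, K) = -4/3 + E/3 (R(E, K) = -2 + (E - 1*(-2))/3 = -2 + (E + 2)/3 = -2 + (2 + E)/3 = -2 + (⅔ + E/3) = -4/3 + E/3)
c(v) = 828*v (c(v) = (v + v)*(v + (18*(5 + 18) - v)) = (2*v)*(v + (18*23 - v)) = (2*v)*(v + (414 - v)) = (2*v)*414 = 828*v)
(c(R(0, -9)) - 299)/(391722 + 236955) = (828*(-4/3 + (⅓)*0) - 299)/(391722 + 236955) = (828*(-4/3 + 0) - 299)/628677 = (828*(-4/3) - 299)*(1/628677) = (-1104 - 299)*(1/628677) = -1403*1/628677 = -1403/628677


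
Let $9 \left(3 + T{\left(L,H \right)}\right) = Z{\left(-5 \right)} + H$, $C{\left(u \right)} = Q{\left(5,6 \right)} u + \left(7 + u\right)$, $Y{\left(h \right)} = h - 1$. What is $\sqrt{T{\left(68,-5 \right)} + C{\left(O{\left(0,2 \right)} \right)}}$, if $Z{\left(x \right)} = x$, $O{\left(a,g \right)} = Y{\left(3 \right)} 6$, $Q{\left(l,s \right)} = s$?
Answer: $\frac{\sqrt{782}}{3} \approx 9.3214$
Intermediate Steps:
$Y{\left(h \right)} = -1 + h$
$O{\left(a,g \right)} = 12$ ($O{\left(a,g \right)} = \left(-1 + 3\right) 6 = 2 \cdot 6 = 12$)
$C{\left(u \right)} = 7 + 7 u$ ($C{\left(u \right)} = 6 u + \left(7 + u\right) = 7 + 7 u$)
$T{\left(L,H \right)} = - \frac{32}{9} + \frac{H}{9}$ ($T{\left(L,H \right)} = -3 + \frac{-5 + H}{9} = -3 + \left(- \frac{5}{9} + \frac{H}{9}\right) = - \frac{32}{9} + \frac{H}{9}$)
$\sqrt{T{\left(68,-5 \right)} + C{\left(O{\left(0,2 \right)} \right)}} = \sqrt{\left(- \frac{32}{9} + \frac{1}{9} \left(-5\right)\right) + \left(7 + 7 \cdot 12\right)} = \sqrt{\left(- \frac{32}{9} - \frac{5}{9}\right) + \left(7 + 84\right)} = \sqrt{- \frac{37}{9} + 91} = \sqrt{\frac{782}{9}} = \frac{\sqrt{782}}{3}$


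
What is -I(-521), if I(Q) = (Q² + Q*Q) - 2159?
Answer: -540723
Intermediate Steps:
I(Q) = -2159 + 2*Q² (I(Q) = (Q² + Q²) - 2159 = 2*Q² - 2159 = -2159 + 2*Q²)
-I(-521) = -(-2159 + 2*(-521)²) = -(-2159 + 2*271441) = -(-2159 + 542882) = -1*540723 = -540723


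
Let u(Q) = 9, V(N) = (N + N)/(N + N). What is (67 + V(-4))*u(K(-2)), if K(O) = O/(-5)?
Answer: 612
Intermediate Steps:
K(O) = -O/5 (K(O) = O*(-⅕) = -O/5)
V(N) = 1 (V(N) = (2*N)/((2*N)) = (2*N)*(1/(2*N)) = 1)
(67 + V(-4))*u(K(-2)) = (67 + 1)*9 = 68*9 = 612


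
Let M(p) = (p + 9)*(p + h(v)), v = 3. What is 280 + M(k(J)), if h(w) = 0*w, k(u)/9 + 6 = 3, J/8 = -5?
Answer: 766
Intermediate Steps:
J = -40 (J = 8*(-5) = -40)
k(u) = -27 (k(u) = -54 + 9*3 = -54 + 27 = -27)
h(w) = 0
M(p) = p*(9 + p) (M(p) = (p + 9)*(p + 0) = (9 + p)*p = p*(9 + p))
280 + M(k(J)) = 280 - 27*(9 - 27) = 280 - 27*(-18) = 280 + 486 = 766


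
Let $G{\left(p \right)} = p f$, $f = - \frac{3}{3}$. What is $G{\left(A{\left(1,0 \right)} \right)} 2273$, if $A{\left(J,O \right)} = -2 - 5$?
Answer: $15911$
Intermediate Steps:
$A{\left(J,O \right)} = -7$ ($A{\left(J,O \right)} = -2 - 5 = -7$)
$f = -1$ ($f = \left(-3\right) \frac{1}{3} = -1$)
$G{\left(p \right)} = - p$ ($G{\left(p \right)} = p \left(-1\right) = - p$)
$G{\left(A{\left(1,0 \right)} \right)} 2273 = \left(-1\right) \left(-7\right) 2273 = 7 \cdot 2273 = 15911$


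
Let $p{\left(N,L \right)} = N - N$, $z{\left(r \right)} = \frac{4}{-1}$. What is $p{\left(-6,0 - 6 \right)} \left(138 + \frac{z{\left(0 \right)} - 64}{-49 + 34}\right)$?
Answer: $0$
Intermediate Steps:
$z{\left(r \right)} = -4$ ($z{\left(r \right)} = 4 \left(-1\right) = -4$)
$p{\left(N,L \right)} = 0$
$p{\left(-6,0 - 6 \right)} \left(138 + \frac{z{\left(0 \right)} - 64}{-49 + 34}\right) = 0 \left(138 + \frac{-4 - 64}{-49 + 34}\right) = 0 \left(138 - \frac{68}{-15}\right) = 0 \left(138 - - \frac{68}{15}\right) = 0 \left(138 + \frac{68}{15}\right) = 0 \cdot \frac{2138}{15} = 0$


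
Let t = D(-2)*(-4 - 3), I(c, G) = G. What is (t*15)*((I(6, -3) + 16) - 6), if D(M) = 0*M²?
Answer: 0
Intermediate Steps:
D(M) = 0
t = 0 (t = 0*(-4 - 3) = 0*(-7) = 0)
(t*15)*((I(6, -3) + 16) - 6) = (0*15)*((-3 + 16) - 6) = 0*(13 - 6) = 0*7 = 0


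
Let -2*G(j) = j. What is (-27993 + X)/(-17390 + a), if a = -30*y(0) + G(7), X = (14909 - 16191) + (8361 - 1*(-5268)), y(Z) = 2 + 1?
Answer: 31292/34967 ≈ 0.89490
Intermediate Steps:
y(Z) = 3
X = 12347 (X = -1282 + (8361 + 5268) = -1282 + 13629 = 12347)
G(j) = -j/2
a = -187/2 (a = -30*3 - 1/2*7 = -90 - 7/2 = -187/2 ≈ -93.500)
(-27993 + X)/(-17390 + a) = (-27993 + 12347)/(-17390 - 187/2) = -15646/(-34967/2) = -15646*(-2/34967) = 31292/34967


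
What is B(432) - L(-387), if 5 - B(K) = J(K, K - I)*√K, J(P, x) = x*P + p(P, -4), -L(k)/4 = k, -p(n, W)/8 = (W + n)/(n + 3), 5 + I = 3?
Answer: -1543 - 326215424*√3/145 ≈ -3.8982e+6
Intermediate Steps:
I = -2 (I = -5 + 3 = -2)
p(n, W) = -8*(W + n)/(3 + n) (p(n, W) = -8*(W + n)/(n + 3) = -8*(W + n)/(3 + n))
L(k) = -4*k
J(P, x) = P*x + 8*(4 - P)/(3 + P) (J(P, x) = x*P + 8*(-1*(-4) - P)/(3 + P) = P*x + 8*(4 - P)/(3 + P))
B(K) = 5 - √K*(32 - 8*K + K*(2 + K)*(3 + K))/(3 + K) (B(K) = 5 - (32 - 8*K + K*(K - 1*(-2))*(3 + K))/(3 + K)*√K = 5 - (32 - 8*K + K*(K + 2)*(3 + K))/(3 + K)*√K = 5 - (32 - 8*K + K*(2 + K)*(3 + K))/(3 + K)*√K = 5 - √K*(32 - 8*K + K*(2 + K)*(3 + K))/(3 + K))
B(432) - L(-387) = (15 + 5*432 + √432*(-32 + 8*432 - 1*432*(2 + 432)*(3 + 432)))/(3 + 432) - (-4)*(-387) = (15 + 2160 + (12*√3)*(-32 + 3456 - 1*432*434*435))/435 - 1*1548 = (15 + 2160 + (12*√3)*(-32 + 3456 - 81557280))/435 - 1548 = (15 + 2160 + (12*√3)*(-81553856))/435 - 1548 = (15 + 2160 - 978646272*√3)/435 - 1548 = (2175 - 978646272*√3)/435 - 1548 = (5 - 326215424*√3/145) - 1548 = -1543 - 326215424*√3/145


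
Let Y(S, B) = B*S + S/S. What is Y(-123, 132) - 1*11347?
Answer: -27582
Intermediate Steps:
Y(S, B) = 1 + B*S (Y(S, B) = B*S + 1 = 1 + B*S)
Y(-123, 132) - 1*11347 = (1 + 132*(-123)) - 1*11347 = (1 - 16236) - 11347 = -16235 - 11347 = -27582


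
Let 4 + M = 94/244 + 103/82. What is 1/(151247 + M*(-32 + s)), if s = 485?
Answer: 2501/375596500 ≈ 6.6587e-6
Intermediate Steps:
M = -5899/2501 (M = -4 + (94/244 + 103/82) = -4 + (94*(1/244) + 103*(1/82)) = -4 + (47/122 + 103/82) = -4 + 4105/2501 = -5899/2501 ≈ -2.3587)
1/(151247 + M*(-32 + s)) = 1/(151247 - 5899*(-32 + 485)/2501) = 1/(151247 - 5899/2501*453) = 1/(151247 - 2672247/2501) = 1/(375596500/2501) = 2501/375596500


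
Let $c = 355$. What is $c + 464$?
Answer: $819$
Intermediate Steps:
$c + 464 = 355 + 464 = 819$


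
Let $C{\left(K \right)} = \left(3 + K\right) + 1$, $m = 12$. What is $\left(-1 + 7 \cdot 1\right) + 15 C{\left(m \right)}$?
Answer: $246$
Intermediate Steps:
$C{\left(K \right)} = 4 + K$
$\left(-1 + 7 \cdot 1\right) + 15 C{\left(m \right)} = \left(-1 + 7 \cdot 1\right) + 15 \left(4 + 12\right) = \left(-1 + 7\right) + 15 \cdot 16 = 6 + 240 = 246$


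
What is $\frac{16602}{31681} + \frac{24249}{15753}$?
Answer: $\frac{5817875}{2819609} \approx 2.0634$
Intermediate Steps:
$\frac{16602}{31681} + \frac{24249}{15753} = 16602 \cdot \frac{1}{31681} + 24249 \cdot \frac{1}{15753} = \frac{16602}{31681} + \frac{137}{89} = \frac{5817875}{2819609}$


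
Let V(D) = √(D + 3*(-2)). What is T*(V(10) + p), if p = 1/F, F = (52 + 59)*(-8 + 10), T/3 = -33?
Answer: -14685/74 ≈ -198.45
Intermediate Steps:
T = -99 (T = 3*(-33) = -99)
F = 222 (F = 111*2 = 222)
V(D) = √(-6 + D) (V(D) = √(D - 6) = √(-6 + D))
p = 1/222 ≈ 0.0045045
T*(V(10) + p) = -99*(√(-6 + 10) + 1/222) = -99*(√4 + 1/222) = -99*(2 + 1/222) = -99*445/222 = -14685/74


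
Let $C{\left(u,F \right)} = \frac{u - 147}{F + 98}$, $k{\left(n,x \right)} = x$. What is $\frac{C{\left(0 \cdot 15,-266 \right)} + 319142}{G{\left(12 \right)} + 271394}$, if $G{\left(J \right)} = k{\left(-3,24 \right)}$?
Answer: $\frac{2553143}{2171344} \approx 1.1758$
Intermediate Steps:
$G{\left(J \right)} = 24$
$C{\left(u,F \right)} = \frac{-147 + u}{98 + F}$
$\frac{C{\left(0 \cdot 15,-266 \right)} + 319142}{G{\left(12 \right)} + 271394} = \frac{\frac{-147 + 0 \cdot 15}{98 - 266} + 319142}{24 + 271394} = \frac{\frac{-147 + 0}{-168} + 319142}{271418} = \left(\left(- \frac{1}{168}\right) \left(-147\right) + 319142\right) \frac{1}{271418} = \left(\frac{7}{8} + 319142\right) \frac{1}{271418} = \frac{2553143}{8} \cdot \frac{1}{271418} = \frac{2553143}{2171344}$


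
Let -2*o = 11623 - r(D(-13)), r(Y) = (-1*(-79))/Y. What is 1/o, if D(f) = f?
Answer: -13/75589 ≈ -0.00017198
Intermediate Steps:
r(Y) = 79/Y
o = -75589/13 (o = -(11623 - 79/(-13))/2 = -(11623 - 79*(-1)/13)/2 = -(11623 - 1*(-79/13))/2 = -(11623 + 79/13)/2 = -1/2*151178/13 = -75589/13 ≈ -5814.5)
1/o = 1/(-75589/13) = -13/75589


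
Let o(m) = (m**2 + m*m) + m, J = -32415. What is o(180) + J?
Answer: 32565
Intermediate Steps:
o(m) = m + 2*m**2 (o(m) = (m**2 + m**2) + m = 2*m**2 + m = m + 2*m**2)
o(180) + J = 180*(1 + 2*180) - 32415 = 180*(1 + 360) - 32415 = 180*361 - 32415 = 64980 - 32415 = 32565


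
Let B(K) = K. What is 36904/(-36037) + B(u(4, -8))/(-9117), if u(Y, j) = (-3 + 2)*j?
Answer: -336742064/328549329 ≈ -1.0249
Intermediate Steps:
u(Y, j) = -j
36904/(-36037) + B(u(4, -8))/(-9117) = 36904/(-36037) - 1*(-8)/(-9117) = 36904*(-1/36037) + 8*(-1/9117) = -36904/36037 - 8/9117 = -336742064/328549329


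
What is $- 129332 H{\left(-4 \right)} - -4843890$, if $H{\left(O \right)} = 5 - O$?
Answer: $3679902$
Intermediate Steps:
$- 129332 H{\left(-4 \right)} - -4843890 = - 129332 \left(5 - -4\right) - -4843890 = - 129332 \left(5 + 4\right) + 4843890 = \left(-129332\right) 9 + 4843890 = -1163988 + 4843890 = 3679902$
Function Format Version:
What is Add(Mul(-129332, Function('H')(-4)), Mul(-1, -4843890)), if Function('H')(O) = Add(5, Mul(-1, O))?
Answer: 3679902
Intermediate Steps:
Add(Mul(-129332, Function('H')(-4)), Mul(-1, -4843890)) = Add(Mul(-129332, Add(5, Mul(-1, -4))), Mul(-1, -4843890)) = Add(Mul(-129332, Add(5, 4)), 4843890) = Add(Mul(-129332, 9), 4843890) = Add(-1163988, 4843890) = 3679902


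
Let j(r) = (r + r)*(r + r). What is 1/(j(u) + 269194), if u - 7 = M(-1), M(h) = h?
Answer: 1/269338 ≈ 3.7128e-6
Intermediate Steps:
u = 6 (u = 7 - 1 = 6)
j(r) = 4*r² (j(r) = (2*r)*(2*r) = 4*r²)
1/(j(u) + 269194) = 1/(4*6² + 269194) = 1/(4*36 + 269194) = 1/(144 + 269194) = 1/269338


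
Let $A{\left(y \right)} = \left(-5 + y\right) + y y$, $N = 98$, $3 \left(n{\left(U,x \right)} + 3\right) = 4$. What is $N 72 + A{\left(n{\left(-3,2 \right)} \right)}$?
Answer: $\frac{63469}{9} \approx 7052.1$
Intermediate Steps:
$n{\left(U,x \right)} = - \frac{5}{3}$ ($n{\left(U,x \right)} = -3 + \frac{1}{3} \cdot 4 = -3 + \frac{4}{3} = - \frac{5}{3}$)
$A{\left(y \right)} = -5 + y + y^{2}$ ($A{\left(y \right)} = \left(-5 + y\right) + y^{2} = -5 + y + y^{2}$)
$N 72 + A{\left(n{\left(-3,2 \right)} \right)} = 98 \cdot 72 - \left(\frac{20}{3} - \frac{25}{9}\right) = 7056 - \frac{35}{9} = \frac{63469}{9}$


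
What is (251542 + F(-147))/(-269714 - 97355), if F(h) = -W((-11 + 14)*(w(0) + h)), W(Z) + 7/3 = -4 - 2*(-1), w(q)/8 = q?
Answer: -754639/1101207 ≈ -0.68528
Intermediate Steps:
w(q) = 8*q
W(Z) = -13/3 (W(Z) = -7/3 + (-4 - 2*(-1)) = -7/3 + (-4 + 2) = -7/3 - 2 = -13/3)
F(h) = 13/3 (F(h) = -1*(-13/3) = 13/3)
(251542 + F(-147))/(-269714 - 97355) = (251542 + 13/3)/(-269714 - 97355) = (754639/3)/(-367069) = (754639/3)*(-1/367069) = -754639/1101207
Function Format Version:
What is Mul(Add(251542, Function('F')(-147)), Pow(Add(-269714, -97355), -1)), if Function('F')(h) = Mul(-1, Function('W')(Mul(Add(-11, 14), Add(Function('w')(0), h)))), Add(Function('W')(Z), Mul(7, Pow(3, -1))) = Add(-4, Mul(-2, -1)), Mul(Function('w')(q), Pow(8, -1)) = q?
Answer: Rational(-754639, 1101207) ≈ -0.68528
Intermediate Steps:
Function('w')(q) = Mul(8, q)
Function('W')(Z) = Rational(-13, 3) (Function('W')(Z) = Add(Rational(-7, 3), Add(-4, Mul(-2, -1))) = Add(Rational(-7, 3), Add(-4, 2)) = Add(Rational(-7, 3), -2) = Rational(-13, 3))
Function('F')(h) = Rational(13, 3) (Function('F')(h) = Mul(-1, Rational(-13, 3)) = Rational(13, 3))
Mul(Add(251542, Function('F')(-147)), Pow(Add(-269714, -97355), -1)) = Mul(Add(251542, Rational(13, 3)), Pow(Add(-269714, -97355), -1)) = Mul(Rational(754639, 3), Pow(-367069, -1)) = Mul(Rational(754639, 3), Rational(-1, 367069)) = Rational(-754639, 1101207)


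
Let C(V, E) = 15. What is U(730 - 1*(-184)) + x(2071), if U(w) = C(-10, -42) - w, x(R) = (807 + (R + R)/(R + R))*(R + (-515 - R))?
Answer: -417019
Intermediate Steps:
x(R) = -416120 (x(R) = (807 + (2*R)/((2*R)))*(-515) = (807 + (2*R)*(1/(2*R)))*(-515) = (807 + 1)*(-515) = 808*(-515) = -416120)
U(w) = 15 - w
U(730 - 1*(-184)) + x(2071) = (15 - (730 - 1*(-184))) - 416120 = (15 - (730 + 184)) - 416120 = (15 - 1*914) - 416120 = (15 - 914) - 416120 = -899 - 416120 = -417019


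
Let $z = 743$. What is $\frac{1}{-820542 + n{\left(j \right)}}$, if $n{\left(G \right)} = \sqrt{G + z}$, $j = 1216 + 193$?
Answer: $- \frac{410271}{336644585806} - \frac{\sqrt{538}}{336644585806} \approx -1.2188 \cdot 10^{-6}$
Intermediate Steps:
$j = 1409$
$n{\left(G \right)} = \sqrt{743 + G}$ ($n{\left(G \right)} = \sqrt{G + 743} = \sqrt{743 + G}$)
$\frac{1}{-820542 + n{\left(j \right)}} = \frac{1}{-820542 + \sqrt{743 + 1409}} = \frac{1}{-820542 + \sqrt{2152}} = \frac{1}{-820542 + 2 \sqrt{538}}$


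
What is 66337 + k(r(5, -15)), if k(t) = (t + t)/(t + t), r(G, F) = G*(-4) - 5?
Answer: 66338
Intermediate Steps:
r(G, F) = -5 - 4*G (r(G, F) = -4*G - 5 = -5 - 4*G)
k(t) = 1 (k(t) = (2*t)/((2*t)) = (2*t)*(1/(2*t)) = 1)
66337 + k(r(5, -15)) = 66337 + 1 = 66338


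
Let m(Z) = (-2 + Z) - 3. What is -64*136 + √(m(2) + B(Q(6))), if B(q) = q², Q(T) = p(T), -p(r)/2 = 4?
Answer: -8704 + √61 ≈ -8696.2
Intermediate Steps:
p(r) = -8 (p(r) = -2*4 = -8)
Q(T) = -8
m(Z) = -5 + Z
-64*136 + √(m(2) + B(Q(6))) = -64*136 + √((-5 + 2) + (-8)²) = -8704 + √(-3 + 64) = -8704 + √61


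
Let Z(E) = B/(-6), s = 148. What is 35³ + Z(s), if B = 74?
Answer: 128588/3 ≈ 42863.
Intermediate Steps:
Z(E) = -37/3 (Z(E) = 74/(-6) = 74*(-⅙) = -37/3)
35³ + Z(s) = 35³ - 37/3 = 42875 - 37/3 = 128588/3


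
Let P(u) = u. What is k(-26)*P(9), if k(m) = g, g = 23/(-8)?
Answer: -207/8 ≈ -25.875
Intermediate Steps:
g = -23/8 (g = 23*(-⅛) = -23/8 ≈ -2.8750)
k(m) = -23/8
k(-26)*P(9) = -23/8*9 = -207/8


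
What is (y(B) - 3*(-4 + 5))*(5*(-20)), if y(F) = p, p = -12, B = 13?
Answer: 1500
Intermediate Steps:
y(F) = -12
(y(B) - 3*(-4 + 5))*(5*(-20)) = (-12 - 3*(-4 + 5))*(5*(-20)) = (-12 - 3*1)*(-100) = (-12 - 3)*(-100) = -15*(-100) = 1500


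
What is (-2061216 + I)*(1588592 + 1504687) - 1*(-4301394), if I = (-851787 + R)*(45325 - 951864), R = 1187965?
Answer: -942709344869027688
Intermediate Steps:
I = -304758467942 (I = (-851787 + 1187965)*(45325 - 951864) = 336178*(-906539) = -304758467942)
(-2061216 + I)*(1588592 + 1504687) - 1*(-4301394) = (-2061216 - 304758467942)*(1588592 + 1504687) - 1*(-4301394) = -304760529158*3093279 + 4301394 = -942709344873329082 + 4301394 = -942709344869027688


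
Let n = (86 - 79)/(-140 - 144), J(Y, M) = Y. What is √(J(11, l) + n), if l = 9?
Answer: √221307/142 ≈ 3.3129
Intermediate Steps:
n = -7/284 (n = 7/(-284) = 7*(-1/284) = -7/284 ≈ -0.024648)
√(J(11, l) + n) = √(11 - 7/284) = √(3117/284) = √221307/142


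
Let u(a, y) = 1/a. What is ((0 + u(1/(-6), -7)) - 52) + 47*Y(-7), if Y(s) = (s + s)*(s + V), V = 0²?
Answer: 4548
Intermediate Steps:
V = 0
Y(s) = 2*s² (Y(s) = (s + s)*(s + 0) = (2*s)*s = 2*s²)
((0 + u(1/(-6), -7)) - 52) + 47*Y(-7) = ((0 + 1/(1/(-6))) - 52) + 47*(2*(-7)²) = ((0 + 1/(-⅙)) - 52) + 47*(2*49) = ((0 - 6) - 52) + 47*98 = (-6 - 52) + 4606 = -58 + 4606 = 4548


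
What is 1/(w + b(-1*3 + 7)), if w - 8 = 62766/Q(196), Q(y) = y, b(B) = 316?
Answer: 98/63135 ≈ 0.0015522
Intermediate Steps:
w = 32167/98 (w = 8 + 62766/196 = 8 + 62766*(1/196) = 8 + 31383/98 = 32167/98 ≈ 328.23)
1/(w + b(-1*3 + 7)) = 1/(32167/98 + 316) = 1/(63135/98) = 98/63135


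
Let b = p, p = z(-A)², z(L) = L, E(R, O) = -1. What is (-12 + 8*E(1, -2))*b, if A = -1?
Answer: -20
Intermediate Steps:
p = 1 (p = (-1*(-1))² = 1² = 1)
b = 1
(-12 + 8*E(1, -2))*b = (-12 + 8*(-1))*1 = (-12 - 8)*1 = -20*1 = -20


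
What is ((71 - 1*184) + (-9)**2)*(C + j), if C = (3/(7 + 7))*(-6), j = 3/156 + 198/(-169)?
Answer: 92296/1183 ≈ 78.019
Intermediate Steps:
j = -779/676 (j = 3*(1/156) + 198*(-1/169) = 1/52 - 198/169 = -779/676 ≈ -1.1524)
C = -9/7 (C = (3/14)*(-6) = -9/7 ≈ -1.2857)
((71 - 1*184) + (-9)**2)*(C + j) = ((71 - 1*184) + (-9)**2)*(-9/7 - 779/676) = ((71 - 184) + 81)*(-11537/4732) = (-113 + 81)*(-11537/4732) = -32*(-11537/4732) = 92296/1183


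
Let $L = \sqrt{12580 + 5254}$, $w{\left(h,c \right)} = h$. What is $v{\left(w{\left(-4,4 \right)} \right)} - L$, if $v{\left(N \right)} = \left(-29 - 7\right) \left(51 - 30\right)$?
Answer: $-756 - \sqrt{17834} \approx -889.54$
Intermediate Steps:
$v{\left(N \right)} = -756$ ($v{\left(N \right)} = \left(-36\right) 21 = -756$)
$L = \sqrt{17834} \approx 133.54$
$v{\left(w{\left(-4,4 \right)} \right)} - L = -756 - \sqrt{17834}$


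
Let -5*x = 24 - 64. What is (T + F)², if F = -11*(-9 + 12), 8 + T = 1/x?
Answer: 106929/64 ≈ 1670.8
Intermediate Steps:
x = 8 (x = -(24 - 64)/5 = -⅕*(-40) = 8)
T = -63/8 (T = -8 + 1/8 = -8 + ⅛ = -63/8 ≈ -7.8750)
F = -33 (F = -11*3 = -33)
(T + F)² = (-63/8 - 33)² = (-327/8)² = 106929/64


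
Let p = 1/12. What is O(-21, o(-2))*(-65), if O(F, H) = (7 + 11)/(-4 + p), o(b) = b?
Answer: 14040/47 ≈ 298.72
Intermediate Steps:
p = 1/12 (p = 1*(1/12) = 1/12 ≈ 0.083333)
O(F, H) = -216/47 (O(F, H) = (7 + 11)/(-4 + 1/12) = 18/(-47/12) = 18*(-12/47) = -216/47)
O(-21, o(-2))*(-65) = -216/47*(-65) = 14040/47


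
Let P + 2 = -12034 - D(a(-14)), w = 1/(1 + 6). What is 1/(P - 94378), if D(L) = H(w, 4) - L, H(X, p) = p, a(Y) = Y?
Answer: -1/106432 ≈ -9.3957e-6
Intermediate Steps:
w = ⅐ (w = 1/7 = ⅐ ≈ 0.14286)
D(L) = 4 - L
P = -12054 (P = -2 + (-12034 - (4 - 1*(-14))) = -2 + (-12034 - (4 + 14)) = -2 + (-12034 - 1*18) = -2 + (-12034 - 18) = -2 - 12052 = -12054)
1/(P - 94378) = 1/(-12054 - 94378) = 1/(-106432) = -1/106432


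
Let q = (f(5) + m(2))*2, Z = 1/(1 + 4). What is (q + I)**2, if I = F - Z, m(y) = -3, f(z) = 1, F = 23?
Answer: 8836/25 ≈ 353.44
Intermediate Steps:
Z = 1/5 ≈ 0.20000
q = -4 (q = (1 - 3)*2 = -2*2 = -4)
I = 114/5 (I = 23 - 1*1/5 = 23 - 1/5 = 114/5 ≈ 22.800)
(q + I)**2 = (-4 + 114/5)**2 = (94/5)**2 = 8836/25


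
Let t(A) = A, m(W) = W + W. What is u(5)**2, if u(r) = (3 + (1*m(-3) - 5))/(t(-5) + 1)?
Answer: 4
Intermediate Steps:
m(W) = 2*W
u(r) = 2 (u(r) = (3 + (1*(2*(-3)) - 5))/(-5 + 1) = (3 + (1*(-6) - 5))/(-4) = (3 + (-6 - 5))*(-1/4) = (3 - 11)*(-1/4) = -8*(-1/4) = 2)
u(5)**2 = 2**2 = 4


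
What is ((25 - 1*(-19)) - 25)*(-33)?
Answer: -627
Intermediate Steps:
((25 - 1*(-19)) - 25)*(-33) = ((25 + 19) - 25)*(-33) = (44 - 25)*(-33) = 19*(-33) = -627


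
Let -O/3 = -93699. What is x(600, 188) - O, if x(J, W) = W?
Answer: -280909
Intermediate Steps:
O = 281097 (O = -3*(-93699) = 281097)
x(600, 188) - O = 188 - 1*281097 = 188 - 281097 = -280909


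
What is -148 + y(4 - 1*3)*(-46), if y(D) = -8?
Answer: 220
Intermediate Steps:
-148 + y(4 - 1*3)*(-46) = -148 - 8*(-46) = -148 + 368 = 220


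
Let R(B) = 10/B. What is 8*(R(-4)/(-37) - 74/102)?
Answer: -9932/1887 ≈ -5.2634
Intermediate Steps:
8*(R(-4)/(-37) - 74/102) = 8*((10/(-4))/(-37) - 74/102) = 8*((10*(-¼))*(-1/37) - 74*1/102) = 8*(-5/2*(-1/37) - 37/51) = 8*(5/74 - 37/51) = 8*(-2483/3774) = -9932/1887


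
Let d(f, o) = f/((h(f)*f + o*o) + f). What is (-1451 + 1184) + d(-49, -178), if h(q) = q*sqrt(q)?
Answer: -342628892673/1283248474 + 823543*I/1283248474 ≈ -267.0 + 0.00064176*I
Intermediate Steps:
h(q) = q**(3/2)
d(f, o) = f/(f + f**(5/2) + o**2) (d(f, o) = f/((f**(3/2)*f + o*o) + f) = f/((f**(5/2) + o**2) + f) = f/(f + f**(5/2) + o**2))
(-1451 + 1184) + d(-49, -178) = (-1451 + 1184) - 49/(-49 + (-49)**(5/2) + (-178)**2) = -267 - 49/(-49 + 16807*I + 31684) = -267 - 49*(31635 - 16807*I)/1283248474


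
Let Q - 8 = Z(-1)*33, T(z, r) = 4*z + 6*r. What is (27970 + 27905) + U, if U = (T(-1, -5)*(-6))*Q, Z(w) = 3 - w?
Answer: 84435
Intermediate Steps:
Q = 140 (Q = 8 + (3 - 1*(-1))*33 = 8 + (3 + 1)*33 = 8 + 4*33 = 8 + 132 = 140)
U = 28560 (U = ((4*(-1) + 6*(-5))*(-6))*140 = ((-4 - 30)*(-6))*140 = -34*(-6)*140 = 204*140 = 28560)
(27970 + 27905) + U = (27970 + 27905) + 28560 = 55875 + 28560 = 84435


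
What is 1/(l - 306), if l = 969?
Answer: 1/663 ≈ 0.0015083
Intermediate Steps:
1/(l - 306) = 1/(969 - 306) = 1/663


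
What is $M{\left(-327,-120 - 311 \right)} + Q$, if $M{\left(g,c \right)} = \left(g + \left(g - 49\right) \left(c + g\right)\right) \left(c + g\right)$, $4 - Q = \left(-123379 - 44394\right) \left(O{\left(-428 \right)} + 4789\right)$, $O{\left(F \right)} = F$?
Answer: $515869859$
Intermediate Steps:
$Q = 731658057$ ($Q = 4 - \left(-123379 - 44394\right) \left(-428 + 4789\right) = 4 - \left(-167773\right) 4361 = 4 - -731658053 = 4 + 731658053 = 731658057$)
$M{\left(g,c \right)} = \left(c + g\right) \left(g + \left(-49 + g\right) \left(c + g\right)\right)$ ($M{\left(g,c \right)} = \left(g + \left(-49 + g\right) \left(c + g\right)\right) \left(c + g\right) = \left(c + g\right) \left(g + \left(-49 + g\right) \left(c + g\right)\right)$)
$M{\left(-327,-120 - 311 \right)} + Q = \left(\left(-327\right)^{3} - 49 \left(-120 - 311\right)^{2} - 48 \left(-327\right)^{2} - 327 \left(-120 - 311\right)^{2} - 97 \left(-120 - 311\right) \left(-327\right) + 2 \left(-120 - 311\right) \left(-327\right)^{2}\right) + 731658057 = \left(-34965783 - 49 \left(-431\right)^{2} - 5132592 - 327 \left(-431\right)^{2} - \left(-41807\right) \left(-327\right) + 2 \left(-431\right) 106929\right) + 731658057 = \left(-34965783 - 9102289 - 5132592 - 60743847 - 13670889 - 92172798\right) + 731658057 = -215788198 + 731658057 = 515869859$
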